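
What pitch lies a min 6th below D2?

Counting six letter names down from D lands on F.
A minor sixth is 8 semitones; 8 semitones down from D2 gives F#1.

F#1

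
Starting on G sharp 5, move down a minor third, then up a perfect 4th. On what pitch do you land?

Down a minor third from G#5: E#5 (3 semitones down).
Up a perfect fourth from E#5: A#5 (5 semitones up).

A sharp 5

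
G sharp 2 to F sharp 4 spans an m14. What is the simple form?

Take out an octave (7 from the number): 14 − 7 = 7.
So a minor fourteenth is an octave plus a minor seventh. The quality is unchanged.

m7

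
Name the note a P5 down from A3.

D3

Counting five letter names down from A lands on D.
A perfect fifth spans 7 semitones, so from A3 the target pitch is D3.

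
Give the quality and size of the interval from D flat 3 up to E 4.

D to E spans two letter names (D-E), plus an octave: a ninth.
The major ninth is 14 semitones; here we have 15, one semitone wider: augmented.
(Equivalently, a compound augmented second: an augmented second plus an octave.)

augmented ninth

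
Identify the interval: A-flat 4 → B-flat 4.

A to B spans two letter names (A-B) — that makes it a second of some quality.
The major second spans 2 semitones, and Ab4 to Bb4 is exactly 2 semitones — so this is a major second.

M2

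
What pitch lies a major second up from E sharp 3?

Two letter names up from E: F.
A major second is 2 semitones; 2 semitones up from E#3 gives F##3.

F double-sharp 3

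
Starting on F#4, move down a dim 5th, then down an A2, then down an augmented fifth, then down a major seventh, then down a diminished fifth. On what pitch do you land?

Ab1

F#4 down a diminished fifth → B#3 (6 semitones).
B#3 down an augmented second → A3 (3 semitones).
An augmented fifth down from A3 is Db3.
Db3 down a major seventh → Ebb2 (11 semitones).
A diminished fifth down from Ebb2 is Ab1.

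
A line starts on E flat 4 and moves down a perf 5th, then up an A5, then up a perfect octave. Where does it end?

A perfect fifth down from Eb4 is Ab3.
Ab3 up an augmented fifth → E4 (8 semitones).
E4 up a perfect octave → E5 (12 semitones).

E 5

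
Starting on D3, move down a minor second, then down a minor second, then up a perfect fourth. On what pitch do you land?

D3 down a minor second → C#3 (1 semitone).
A minor second down from C#3 is B#2.
Up a perfect fourth from B#2: E#3 (5 semitones up).

E#3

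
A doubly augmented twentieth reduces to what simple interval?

Each octave removed subtracts seven from the number: 20 − 14 = 6.
So a doubly augmented twentieth is 2 octaves plus a doubly augmented sixth. The quality is unchanged.

AA6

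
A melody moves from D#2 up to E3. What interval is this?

m9

D to E spans two letter names (D-E), plus an octave — that makes it a ninth of some quality.
At 13 semitones, D#2→E3 falls one short of a major ninth: minor.
(Equivalently, a compound minor second: a minor second plus an octave.)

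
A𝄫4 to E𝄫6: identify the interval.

A to E spans five letter names (A-B-C-D-E), plus an octave — that makes it a twelfth of some quality.
Abb4 to Ebb6 is 19 semitones, matching the perfect twelfth exactly, so the quality is perfect.
(Equivalently, a compound perfect fifth: a perfect fifth plus an octave.)

perfect twelfth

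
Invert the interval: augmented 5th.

d4

Interval numbers invert to sum to nine: 5 + 4 = 9, so a fifth inverts to a fourth.
And augmented becomes diminished under inversion, so we get a diminished fourth.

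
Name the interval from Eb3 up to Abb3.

E to A spans four letter names (E-F-G-A): a fourth.
A perfect fourth would be 5 semitones; Eb3 to Abb3 is 4, one semitone narrower, so the interval is diminished.

d4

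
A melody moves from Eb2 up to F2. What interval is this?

E to F spans two letter names (E-F), so the interval is some kind of second.
Counting semitones, Eb2→F2 is 2, which is the major second.

major 2nd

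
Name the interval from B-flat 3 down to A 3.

Descending from Bb3 to A3 is the same interval as ascending A3 to Bb3.
A to B spans two letter names (A-B) — that makes it a second of some quality.
At 1 semitone, A3→Bb3 falls one short of a major second: minor.

minor 2nd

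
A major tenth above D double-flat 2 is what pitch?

F flat 3

The tenth's letter: D up three letter names plus an octave → F.
A major tenth is 16 semitones; 16 semitones up from Dbb2 gives Fb3.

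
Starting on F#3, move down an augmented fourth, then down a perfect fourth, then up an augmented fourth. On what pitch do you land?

C#3

An augmented fourth down from F#3 is C3.
C3 down a perfect fourth → G2 (5 semitones).
An augmented fourth up from G2 is C#3.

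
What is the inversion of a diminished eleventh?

First reduce the compound diminished eleventh to its simple form, a diminished fourth.
The rule of nine gives the new number: 9 − 4 = 5, so a fourth becomes a fifth.
And diminished becomes augmented under inversion, so we get an augmented fifth.

augmented 5th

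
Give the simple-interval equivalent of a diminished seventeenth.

Subtracting seven from the interval number removes an octave: 17 − 14 = 3.
That makes a diminished seventeenth a compound diminished third — 2 octaves plus a diminished third.

d3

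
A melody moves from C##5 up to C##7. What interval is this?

C to C is the same letter name, plus 2 octaves, so the interval is some kind of fifteenth.
The perfect fifteenth spans 24 semitones, and C##5 to C##7 is exactly 24 semitones — so this is a perfect fifteenth.
(Equivalently, a compound perfect octave: a perfect octave plus an octave.)

perfect fifteenth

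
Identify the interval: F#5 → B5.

perfect fourth

F to B spans four letter names (F-G-A-B) — that makes it a fourth of some quality.
The perfect fourth spans 5 semitones, and F#5 to B5 is exactly 5 semitones — so this is a perfect fourth.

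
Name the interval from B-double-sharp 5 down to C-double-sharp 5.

major seventh

Descending from B##5 to C##5 is the same interval as ascending C##5 to B##5.
C to B spans seven letter names (C-D-E-F-G-A-B) — that makes it a seventh of some quality.
The major seventh spans 11 semitones, and C##5 to B##5 is exactly 11 semitones — so this is a major seventh.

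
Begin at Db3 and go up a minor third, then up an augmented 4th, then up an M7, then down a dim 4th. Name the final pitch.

A minor third up from Db3 is Fb3.
Up an augmented fourth from Fb3: Bb3 (6 semitones up).
Bb3 up a major seventh → A4 (11 semitones).
Down a diminished fourth from A4: E#4 (4 semitones down).

E#4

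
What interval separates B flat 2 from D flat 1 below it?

Descending from Bb2 to Db1 is the same interval as ascending Db1 to Bb2.
D to B spans six letter names (D-E-F-G-A-B), plus an octave — that makes it a thirteenth of some quality.
Db1 to Bb2 is 21 semitones, matching the major thirteenth exactly, so the quality is major.
(Equivalently, a compound major sixth: a major sixth plus an octave.)

M13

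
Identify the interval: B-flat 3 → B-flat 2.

perfect octave

Descending from Bb3 to Bb2 is the same interval as ascending Bb2 to Bb3.
B to B is the same letter name, plus an octave — that makes it an octave of some quality.
Counting semitones, Bb2→Bb3 is 12, which is the perfect octave.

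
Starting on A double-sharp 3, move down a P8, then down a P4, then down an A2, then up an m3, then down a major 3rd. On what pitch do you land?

A##3 down a perfect octave → A##2 (12 semitones).
A perfect fourth down from A##2 is E##2.
Down an augmented second from E##2: D#2 (3 semitones down).
A minor third up from D#2 is F#2.
Down a major third from F#2: D2 (4 semitones down).

D 2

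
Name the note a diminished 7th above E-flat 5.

Seven letter names up from E: D.
A diminished seventh spans 9 semitones, so from Eb5 the target pitch is Dbb6.

D-double-flat 6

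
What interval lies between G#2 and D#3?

P5

G to D spans five letter names (G-A-B-C-D): a fifth.
Counting semitones, G#2→D#3 is 7, which is the perfect fifth.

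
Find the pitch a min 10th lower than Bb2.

G1

Three letters down from B (plus an octave) reaches G.
Moving 15 semitones down from Bb2 (the size of a minor tenth) reaches G1.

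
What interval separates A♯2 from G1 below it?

Descending from A#2 to G1 is the same interval as ascending G1 to A#2.
G to A spans two letter names (G-A), plus an octave — that makes it a ninth of some quality.
The major ninth is 14 semitones; here we have 15, one semitone wider: augmented.
(Equivalently, a compound augmented second: an augmented second plus an octave.)

augmented ninth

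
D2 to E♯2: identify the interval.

D to E spans two letter names (D-E): a second.
A major second would be 2 semitones; D2 to E#2 is 3, one semitone wider, so the interval is augmented.

augmented second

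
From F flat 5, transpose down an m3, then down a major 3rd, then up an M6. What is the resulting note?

Down a minor third from Fb5: Db5 (3 semitones down).
Db5 down a major third → Bbb4 (4 semitones).
Bbb4 up a major sixth → Gb5 (9 semitones).

G flat 5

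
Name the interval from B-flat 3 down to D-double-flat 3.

augmented sixth

Descending from Bb3 to Dbb3 is the same interval as ascending Dbb3 to Bb3.
D to B spans six letter names (D-E-F-G-A-B), so the interval is some kind of sixth.
The major sixth is 9 semitones; here we have 10, one semitone wider: augmented.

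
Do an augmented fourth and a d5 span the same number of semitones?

An augmented fourth = 6 semitones = a diminished fifth; enharmonically equal.

Yes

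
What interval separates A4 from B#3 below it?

diminished 7th

Descending from A4 to B#3 is the same interval as ascending B#3 to A4.
B to A spans seven letter names (B-C-D-E-F-G-A) — that makes it a seventh of some quality.
A major seventh would be 11 semitones; B#3 to A4 is 9, two semitones narrower, so the interval is diminished.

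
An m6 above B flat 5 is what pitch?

Six letter names up from B: G.
Moving 8 semitones up from Bb5 (the size of a minor sixth) reaches Gb6.

G flat 6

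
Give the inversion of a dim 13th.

First reduce the compound diminished thirteenth to its simple form, a diminished sixth.
Interval numbers invert to sum to nine: 6 + 3 = 9, so a sixth inverts to a third.
The quality also flips — diminished becomes augmented — giving an augmented third.

augmented third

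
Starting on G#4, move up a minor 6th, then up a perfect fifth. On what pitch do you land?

B5

G#4 up a minor sixth → E5 (8 semitones).
E5 up a perfect fifth → B5 (7 semitones).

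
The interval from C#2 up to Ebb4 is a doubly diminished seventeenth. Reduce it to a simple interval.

doubly diminished 3rd

Each octave removed subtracts seven from the number: 17 − 14 = 3.
So a doubly diminished seventeenth is 2 octaves plus a doubly diminished third. The quality is unchanged.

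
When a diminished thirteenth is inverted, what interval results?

augmented third

First reduce the compound diminished thirteenth to its simple form, a diminished sixth.
Interval numbers invert to sum to nine: 6 + 3 = 9, so a sixth inverts to a third.
The quality also flips — diminished becomes augmented — giving an augmented third.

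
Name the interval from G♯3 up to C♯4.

G to C spans four letter names (G-A-B-C) — that makes it a fourth of some quality.
The perfect fourth spans 5 semitones, and G#3 to C#4 is exactly 5 semitones — so this is a perfect fourth.

perfect fourth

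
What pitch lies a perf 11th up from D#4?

The eleventh's letter: D up four letter names plus an octave → G.
A perfect eleventh is 17 semitones; 17 semitones up from D#4 gives G#5.

G#5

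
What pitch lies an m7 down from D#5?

E#4

Counting seven letter names down from D lands on E.
A minor seventh spans 10 semitones, so from D#5 the target pitch is E#4.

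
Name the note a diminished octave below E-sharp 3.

For an octave the letter name doesn't change: still E, an octave down.
A diminished octave spans 11 semitones, so from E#3 the target pitch is E##2.

E-double-sharp 2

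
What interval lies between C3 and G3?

C to G spans five letter names (C-D-E-F-G), so the interval is some kind of fifth.
Counting semitones, C3→G3 is 7, which is the perfect fifth.

perfect fifth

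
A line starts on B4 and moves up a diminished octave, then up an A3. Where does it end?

D#6

A diminished octave up from B4 is Bb5.
Bb5 up an augmented third → D#6 (5 semitones).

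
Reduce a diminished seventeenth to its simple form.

Take out 2 octaves (14 from the number): 17 − 14 = 3.
Quality carries through unchanged, so the simple form is a diminished third.

diminished third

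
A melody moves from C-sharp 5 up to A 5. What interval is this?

m6

C to A spans six letter names (C-D-E-F-G-A), so the interval is some kind of sixth.
At 8 semitones, C#5→A5 falls one short of a major sixth: minor.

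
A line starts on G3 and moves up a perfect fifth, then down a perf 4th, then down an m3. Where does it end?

F#3

Up a perfect fifth from G3: D4 (7 semitones up).
D4 down a perfect fourth → A3 (5 semitones).
A minor third down from A3 is F#3.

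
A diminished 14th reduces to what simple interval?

Take out an octave (7 from the number): 14 − 7 = 7.
So a diminished fourteenth is an octave plus a diminished seventh. The quality is unchanged.

diminished 7th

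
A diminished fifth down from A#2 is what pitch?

Counting five letter names down from A lands on D.
A diminished fifth is 6 semitones; 6 semitones down from A#2 gives D##2.

D##2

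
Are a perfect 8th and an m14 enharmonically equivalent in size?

No

A perfect octave is 12 semitones but a minor fourteenth is 22 semitones — different sizes.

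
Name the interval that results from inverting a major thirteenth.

minor 3rd

First reduce the compound major thirteenth to its simple form, a major sixth.
The rule of nine gives the new number: 9 − 6 = 3, so a sixth becomes a third.
Quality inverts too: major becomes minor. That makes the inversion a minor third.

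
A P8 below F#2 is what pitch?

F#1

An octave keeps the letter name F, an octave down from F.
Moving 12 semitones down from F#2 (the size of a perfect octave) reaches F#1.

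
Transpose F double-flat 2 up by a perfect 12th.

The twelfth's letter: F up five letter names plus an octave → C.
Moving 19 semitones up from Fbb2 (the size of a perfect twelfth) reaches Cbb4.

C double-flat 4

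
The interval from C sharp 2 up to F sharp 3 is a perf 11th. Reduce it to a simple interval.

Take out an octave (7 from the number): 11 − 7 = 4.
So a perfect eleventh is an octave plus a perfect fourth. The quality is unchanged.

perfect 4th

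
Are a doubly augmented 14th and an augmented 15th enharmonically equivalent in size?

Yes

Both span 25 semitones: a doubly augmented fourteenth and an augmented fifteenth are the same chromatic distance.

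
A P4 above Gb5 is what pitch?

Cb6

The fourth takes the letter from G up to C.
A perfect fourth is 5 semitones; 5 semitones up from Gb5 gives Cb6.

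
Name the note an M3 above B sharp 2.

D double-sharp 3

Counting three letter names up from B lands on D.
A major third is 4 semitones; 4 semitones up from B#2 gives D##3.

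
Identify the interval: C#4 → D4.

C to D spans two letter names (C-D), so the interval is some kind of second.
At 1 semitone, C#4→D4 falls one short of a major second: minor.

minor 2nd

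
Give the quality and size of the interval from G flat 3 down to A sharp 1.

Descending from Gb3 to A#1 is the same interval as ascending A#1 to Gb3.
A to G spans seven letter names (A-B-C-D-E-F-G), plus an octave: a fourteenth.
The major fourteenth is 23 semitones; here we have 20, three semitones narrower: doubly diminished.
(Equivalently, a compound doubly diminished seventh: a doubly diminished seventh plus an octave.)

doubly diminished 14th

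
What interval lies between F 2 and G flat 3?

F to G spans two letter names (F-G), plus an octave, so the interval is some kind of ninth.
A major ninth would be 14 semitones, but F2 to Gb3 is 13 — one semitone narrower, making it a minor ninth.
(Equivalently, a compound minor second: a minor second plus an octave.)

minor ninth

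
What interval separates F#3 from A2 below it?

major sixth

Descending from F#3 to A2 is the same interval as ascending A2 to F#3.
A to F spans six letter names (A-B-C-D-E-F): a sixth.
The major sixth spans 9 semitones, and A2 to F#3 is exactly 9 semitones — so this is a major sixth.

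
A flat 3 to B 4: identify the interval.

A to B spans two letter names (A-B), plus an octave: a ninth.
A major ninth would be 14 semitones; Ab3 to B4 is 15, one semitone wider, so the interval is augmented.
(Equivalently, a compound augmented second: an augmented second plus an octave.)

augmented ninth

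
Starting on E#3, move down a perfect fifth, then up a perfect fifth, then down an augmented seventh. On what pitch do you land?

F2

Down a perfect fifth from E#3: A#2 (7 semitones down).
A perfect fifth up from A#2 is E#3.
Down an augmented seventh from E#3: F2 (12 semitones down).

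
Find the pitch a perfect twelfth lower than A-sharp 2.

Counting five letter names plus an octave down from A lands on D.
A perfect twelfth spans 19 semitones, so from A#2 the target pitch is D#1.

D-sharp 1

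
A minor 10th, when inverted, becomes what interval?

M6

First reduce the compound minor tenth to its simple form, a minor third.
Inverted interval numbers add to nine, so a third pairs with a sixth (3 + 6 = 9).
Quality inverts too: minor becomes major. That makes the inversion a major sixth.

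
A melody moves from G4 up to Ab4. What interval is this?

G to A spans two letter names (G-A) — that makes it a second of some quality.
At 1 semitone, G4→Ab4 falls one short of a major second: minor.

minor second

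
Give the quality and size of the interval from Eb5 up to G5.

major 3rd

E to G spans three letter names (E-F-G), so the interval is some kind of third.
The major third spans 4 semitones, and Eb5 to G5 is exactly 4 semitones — so this is a major third.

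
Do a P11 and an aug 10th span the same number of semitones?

Yes

A perfect eleventh = 17 semitones = an augmented tenth; enharmonically equal.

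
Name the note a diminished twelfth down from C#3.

Counting five letter names plus an octave down from C lands on F.
A diminished twelfth is 18 semitones; 18 semitones down from C#3 gives F##1.

F##1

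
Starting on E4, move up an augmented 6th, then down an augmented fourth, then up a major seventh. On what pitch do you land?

F##5

Up an augmented sixth from E4: C##5 (10 semitones up).
C##5 down an augmented fourth → G#4 (6 semitones).
G#4 up a major seventh → F##5 (11 semitones).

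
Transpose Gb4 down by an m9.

Counting two letter names plus an octave down from G lands on F.
A minor ninth spans 13 semitones, so from Gb4 the target pitch is F3.

F3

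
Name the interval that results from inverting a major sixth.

minor third

Interval numbers invert to sum to nine: 6 + 3 = 9, so a sixth inverts to a third.
And major becomes minor under inversion, so we get a minor third.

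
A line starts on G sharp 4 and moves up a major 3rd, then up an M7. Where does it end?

G#4 up a major third → B#4 (4 semitones).
A major seventh up from B#4 is A##5.

A double-sharp 5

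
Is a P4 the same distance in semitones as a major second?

No

5 semitones (perfect fourth) vs 2 semitones (major second): not equal.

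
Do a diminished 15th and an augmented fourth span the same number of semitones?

No

A diminished fifteenth is 23 semitones but an augmented fourth is 6 semitones — different sizes.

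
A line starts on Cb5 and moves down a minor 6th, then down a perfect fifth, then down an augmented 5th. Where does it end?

Dbb3

A minor sixth down from Cb5 is Eb4.
Eb4 down a perfect fifth → Ab3 (7 semitones).
Down an augmented fifth from Ab3: Dbb3 (8 semitones down).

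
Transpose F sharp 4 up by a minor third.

A 4

Three letter names up from F: A.
A minor third spans 3 semitones, so from F#4 the target pitch is A4.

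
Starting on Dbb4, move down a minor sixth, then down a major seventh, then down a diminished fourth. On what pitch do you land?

A minor sixth down from Dbb4 is Fb3.
Fb3 down a major seventh → Gbb2 (11 semitones).
Gbb2 down a diminished fourth → Db2 (4 semitones).

Db2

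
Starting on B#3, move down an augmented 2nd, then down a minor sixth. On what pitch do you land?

C#3

B#3 down an augmented second → A3 (3 semitones).
A3 down a minor sixth → C#3 (8 semitones).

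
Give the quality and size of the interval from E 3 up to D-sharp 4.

E to D spans seven letter names (E-F-G-A-B-C-D): a seventh.
Counting semitones, E3→D#4 is 11, which is the major seventh.

M7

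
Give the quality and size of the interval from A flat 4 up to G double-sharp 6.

doubly augmented fourteenth

A to G spans seven letter names (A-B-C-D-E-F-G), plus an octave — that makes it a fourteenth of some quality.
The major fourteenth is 23 semitones; here we have 25, two semitones wider: doubly augmented.
(Equivalently, a compound doubly augmented seventh: a doubly augmented seventh plus an octave.)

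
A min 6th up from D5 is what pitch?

The sixth takes the letter from D up to B.
A minor sixth is 8 semitones; 8 semitones up from D5 gives Bb5.

Bb5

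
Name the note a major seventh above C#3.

B#3

Counting seven letter names up from C lands on B.
A major seventh spans 11 semitones, so from C#3 the target pitch is B#3.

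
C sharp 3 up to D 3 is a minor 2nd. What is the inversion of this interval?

M7

Inverted interval numbers add to nine, so a second pairs with a seventh (2 + 7 = 9).
Quality inverts too: minor becomes major. That makes the inversion a major seventh.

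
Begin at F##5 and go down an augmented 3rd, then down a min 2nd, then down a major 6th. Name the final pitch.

Down an augmented third from F##5: D5 (5 semitones down).
Down a minor second from D5: C#5 (1 semitone down).
A major sixth down from C#5 is E4.

E4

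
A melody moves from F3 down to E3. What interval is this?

minor 2nd

Descending from F3 to E3 is the same interval as ascending E3 to F3.
E to F spans two letter names (E-F) — that makes it a second of some quality.
E3 to F3 is 1 semitone, a half step short of the major second (2), so this is minor.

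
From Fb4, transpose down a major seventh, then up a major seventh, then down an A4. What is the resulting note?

Cbb4

Fb4 down a major seventh → Gbb3 (11 semitones).
Gbb3 up a major seventh → Fb4 (11 semitones).
Down an augmented fourth from Fb4: Cbb4 (6 semitones down).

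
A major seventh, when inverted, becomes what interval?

Inverted interval numbers add to nine, so a seventh pairs with a second (7 + 2 = 9).
And major becomes minor under inversion, so we get a minor second.

minor second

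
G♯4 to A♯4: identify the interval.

G to A spans two letter names (G-A), so the interval is some kind of second.
Counting semitones, G#4→A#4 is 2, which is the major second.

major second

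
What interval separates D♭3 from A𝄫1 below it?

augmented 11th

Descending from Db3 to Abb1 is the same interval as ascending Abb1 to Db3.
A to D spans four letter names (A-B-C-D), plus an octave: an eleventh.
A perfect eleventh would be 17 semitones; Abb1 to Db3 is 18, one semitone wider, so the interval is augmented.
(Equivalently, a compound augmented fourth: an augmented fourth plus an octave.)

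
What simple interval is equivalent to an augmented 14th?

A7

Subtracting seven from the interval number removes an octave: 14 − 7 = 7.
So an augmented fourteenth is an octave plus an augmented seventh. The quality is unchanged.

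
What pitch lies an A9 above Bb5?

C#7

The ninth's letter: B up two letter names plus an octave → C.
An augmented ninth spans 15 semitones, so from Bb5 the target pitch is C#7.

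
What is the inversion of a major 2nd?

minor 7th

Interval numbers invert to sum to nine: 2 + 7 = 9, so a second inverts to a seventh.
Quality inverts too: major becomes minor. That makes the inversion a minor seventh.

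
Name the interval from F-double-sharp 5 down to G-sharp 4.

Descending from F##5 to G#4 is the same interval as ascending G#4 to F##5.
G to F spans seven letter names (G-A-B-C-D-E-F): a seventh.
The major seventh spans 11 semitones, and G#4 to F##5 is exactly 11 semitones — so this is a major seventh.

major 7th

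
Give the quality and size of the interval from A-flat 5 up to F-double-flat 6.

d6

A to F spans six letter names (A-B-C-D-E-F): a sixth.
The major sixth is 9 semitones; here we have 7, two semitones narrower: diminished.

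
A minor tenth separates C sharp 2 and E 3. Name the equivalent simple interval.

Take out an octave (7 from the number): 10 − 7 = 3.
That makes a minor tenth a compound minor third — an octave plus a minor third.

m3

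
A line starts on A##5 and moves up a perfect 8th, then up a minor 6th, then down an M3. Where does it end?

D#7

A perfect octave up from A##5 is A##6.
A minor sixth up from A##6 is F##7.
A major third down from F##7 is D#7.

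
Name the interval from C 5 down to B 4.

minor second

Descending from C5 to B4 is the same interval as ascending B4 to C5.
B to C spans two letter names (B-C), so the interval is some kind of second.
At 1 semitone, B4→C5 falls one short of a major second: minor.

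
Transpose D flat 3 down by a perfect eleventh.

A flat 1

Counting four letter names plus an octave down from D lands on A.
A perfect eleventh is 17 semitones; 17 semitones down from Db3 gives Ab1.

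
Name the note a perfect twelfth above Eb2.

Bb3

Five letters up from E (plus an octave) reaches B.
Moving 19 semitones up from Eb2 (the size of a perfect twelfth) reaches Bb3.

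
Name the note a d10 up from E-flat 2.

G-double-flat 3

Counting three letter names plus an octave up from E lands on G.
A diminished tenth spans 14 semitones, so from Eb2 the target pitch is Gbb3.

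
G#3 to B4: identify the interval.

G to B spans three letter names (G-A-B), plus an octave, so the interval is some kind of tenth.
At 15 semitones, G#3→B4 falls one short of a major tenth: minor.
(Equivalently, a compound minor third: a minor third plus an octave.)

minor 10th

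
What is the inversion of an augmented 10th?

First reduce the compound augmented tenth to its simple form, an augmented third.
Interval numbers invert to sum to nine: 3 + 6 = 9, so a third inverts to a sixth.
And augmented becomes diminished under inversion, so we get a diminished sixth.

d6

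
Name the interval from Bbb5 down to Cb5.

Descending from Bbb5 to Cb5 is the same interval as ascending Cb5 to Bbb5.
C to B spans seven letter names (C-D-E-F-G-A-B), so the interval is some kind of seventh.
A major seventh would be 11 semitones, but Cb5 to Bbb5 is 10 — one semitone narrower, making it a minor seventh.

minor 7th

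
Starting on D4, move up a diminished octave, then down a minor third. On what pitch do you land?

Bb4

Up a diminished octave from D4: Db5 (11 semitones up).
Down a minor third from Db5: Bb4 (3 semitones down).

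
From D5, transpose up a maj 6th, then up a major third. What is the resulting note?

D#6

Up a major sixth from D5: B5 (9 semitones up).
Up a major third from B5: D#6 (4 semitones up).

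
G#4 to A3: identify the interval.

major 7th

Descending from G#4 to A3 is the same interval as ascending A3 to G#4.
A to G spans seven letter names (A-B-C-D-E-F-G): a seventh.
A3 to G#4 is 11 semitones, matching the major seventh exactly, so the quality is major.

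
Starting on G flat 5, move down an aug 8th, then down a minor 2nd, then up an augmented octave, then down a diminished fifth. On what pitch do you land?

B 4

An augmented octave down from Gb5 is Gbb4.
Gbb4 down a minor second → Fb4 (1 semitone).
Fb4 up an augmented octave → F5 (13 semitones).
Down a diminished fifth from F5: B4 (6 semitones down).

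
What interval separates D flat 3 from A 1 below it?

Descending from Db3 to A1 is the same interval as ascending A1 to Db3.
A to D spans four letter names (A-B-C-D), plus an octave — that makes it an eleventh of some quality.
A perfect eleventh would be 17 semitones; A1 to Db3 is 16, one semitone narrower, so the interval is diminished.
(Equivalently, a compound diminished fourth: a diminished fourth plus an octave.)

diminished eleventh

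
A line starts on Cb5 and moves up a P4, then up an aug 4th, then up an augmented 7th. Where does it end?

A#6

Up a perfect fourth from Cb5: Fb5 (5 semitones up).
An augmented fourth up from Fb5 is Bb5.
Up an augmented seventh from Bb5: A#6 (12 semitones up).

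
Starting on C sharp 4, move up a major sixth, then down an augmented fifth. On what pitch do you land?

D 4

C#4 up a major sixth → A#4 (9 semitones).
An augmented fifth down from A#4 is D4.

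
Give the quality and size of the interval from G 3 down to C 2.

P12

Descending from G3 to C2 is the same interval as ascending C2 to G3.
C to G spans five letter names (C-D-E-F-G), plus an octave, so the interval is some kind of twelfth.
The perfect twelfth spans 19 semitones, and C2 to G3 is exactly 19 semitones — so this is a perfect twelfth.
(Equivalently, a compound perfect fifth: a perfect fifth plus an octave.)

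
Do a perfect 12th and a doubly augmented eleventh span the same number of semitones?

Yes

A perfect twelfth spans 19 semitones, and a doubly augmented eleventh also spans 19 semitones — they're enharmonic.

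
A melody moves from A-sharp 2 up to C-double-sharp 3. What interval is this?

M3

A to C spans three letter names (A-B-C), so the interval is some kind of third.
A#2 to C##3 is 4 semitones, matching the major third exactly, so the quality is major.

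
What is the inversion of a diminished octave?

augmented unison

Inverted interval numbers add to nine, so an octave pairs with a unison (8 + 1 = 9).
And diminished becomes augmented under inversion, so we get an augmented unison.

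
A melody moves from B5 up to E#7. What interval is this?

augmented eleventh

B to E spans four letter names (B-C-D-E), plus an octave: an eleventh.
A perfect eleventh would be 17 semitones; B5 to E#7 is 18, one semitone wider, so the interval is augmented.
(Equivalently, a compound augmented fourth: an augmented fourth plus an octave.)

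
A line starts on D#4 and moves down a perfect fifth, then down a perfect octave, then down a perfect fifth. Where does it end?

A perfect fifth down from D#4 is G#3.
G#3 down a perfect octave → G#2 (12 semitones).
G#2 down a perfect fifth → C#2 (7 semitones).

C#2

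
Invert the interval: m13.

First reduce the compound minor thirteenth to its simple form, a minor sixth.
Inverted interval numbers add to nine, so a sixth pairs with a third (6 + 3 = 9).
Quality inverts too: minor becomes major. That makes the inversion a major third.

major third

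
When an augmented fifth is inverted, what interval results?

The rule of nine gives the new number: 9 − 5 = 4, so a fifth becomes a fourth.
And augmented becomes diminished under inversion, so we get a diminished fourth.

diminished 4th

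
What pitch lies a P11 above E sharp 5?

Four letters up from E (plus an octave) reaches A.
A perfect eleventh is 17 semitones; 17 semitones up from E#5 gives A#6.

A sharp 6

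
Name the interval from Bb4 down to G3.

Descending from Bb4 to G3 is the same interval as ascending G3 to Bb4.
G to B spans three letter names (G-A-B), plus an octave: a tenth.
A major tenth would be 16 semitones, but G3 to Bb4 is 15 — one semitone narrower, making it a minor tenth.
(Equivalently, a compound minor third: a minor third plus an octave.)

minor 10th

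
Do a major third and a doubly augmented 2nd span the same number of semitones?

Yes

A major third = 4 semitones = a doubly augmented second; enharmonically equal.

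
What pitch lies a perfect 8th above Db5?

For an octave the letter name doesn't change: still D, an octave up.
Moving 12 semitones up from Db5 (the size of a perfect octave) reaches Db6.

Db6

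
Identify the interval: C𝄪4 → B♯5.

minor 14th

C to B spans seven letter names (C-D-E-F-G-A-B), plus an octave, so the interval is some kind of fourteenth.
At 22 semitones, C##4→B#5 falls one short of a major fourteenth: minor.
(Equivalently, a compound minor seventh: a minor seventh plus an octave.)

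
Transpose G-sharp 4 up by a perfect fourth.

C-sharp 5

Four letter names up from G: C.
Moving 5 semitones up from G#4 (the size of a perfect fourth) reaches C#5.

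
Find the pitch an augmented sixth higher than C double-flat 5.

Six letter names up from C: A.
Moving 10 semitones up from Cbb5 (the size of an augmented sixth) reaches Ab5.

A flat 5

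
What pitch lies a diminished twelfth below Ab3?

D2

Five letters down from A (plus an octave) reaches D.
A diminished twelfth is 18 semitones; 18 semitones down from Ab3 gives D2.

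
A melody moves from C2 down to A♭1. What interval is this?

Descending from C2 to Ab1 is the same interval as ascending Ab1 to C2.
A to C spans three letter names (A-B-C) — that makes it a third of some quality.
The major third spans 4 semitones, and Ab1 to C2 is exactly 4 semitones — so this is a major third.

major third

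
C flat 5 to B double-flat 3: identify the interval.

major ninth

Descending from Cb5 to Bbb3 is the same interval as ascending Bbb3 to Cb5.
B to C spans two letter names (B-C), plus an octave: a ninth.
Bbb3 to Cb5 is 14 semitones, matching the major ninth exactly, so the quality is major.
(Equivalently, a compound major second: a major second plus an octave.)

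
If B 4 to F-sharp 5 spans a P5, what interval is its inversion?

P4

The rule of nine gives the new number: 9 − 5 = 4, so a fifth becomes a fourth.
The quality also flips — perfect stays perfect — giving a perfect fourth.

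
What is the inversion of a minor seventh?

Inverted interval numbers add to nine, so a seventh pairs with a second (7 + 2 = 9).
And minor becomes major under inversion, so we get a major second.

M2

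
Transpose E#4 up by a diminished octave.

E5

The letter stays E (same as the start), shifted an octave up.
A diminished octave is 11 semitones; 11 semitones up from E#4 gives E5.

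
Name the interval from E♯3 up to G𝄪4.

major tenth

E to G spans three letter names (E-F-G), plus an octave, so the interval is some kind of tenth.
E#3 to G##4 is 16 semitones, matching the major tenth exactly, so the quality is major.
(Equivalently, a compound major third: a major third plus an octave.)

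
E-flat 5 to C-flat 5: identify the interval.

major 3rd

Descending from Eb5 to Cb5 is the same interval as ascending Cb5 to Eb5.
C to E spans three letter names (C-D-E) — that makes it a third of some quality.
Counting semitones, Cb5→Eb5 is 4, which is the major third.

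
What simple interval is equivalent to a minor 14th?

Subtracting seven from the interval number removes an octave: 14 − 7 = 7.
So a minor fourteenth is an octave plus a minor seventh. The quality is unchanged.

minor seventh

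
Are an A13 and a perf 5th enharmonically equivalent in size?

No

22 semitones (augmented thirteenth) vs 7 semitones (perfect fifth): not equal.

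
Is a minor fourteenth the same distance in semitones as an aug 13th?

Yes

A minor fourteenth spans 22 semitones, and an augmented thirteenth also spans 22 semitones — they're enharmonic.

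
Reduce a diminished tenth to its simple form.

diminished third

Take out an octave (7 from the number): 10 − 7 = 3.
That makes a diminished tenth a compound diminished third — an octave plus a diminished third.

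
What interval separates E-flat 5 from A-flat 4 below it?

perfect 5th

Descending from Eb5 to Ab4 is the same interval as ascending Ab4 to Eb5.
A to E spans five letter names (A-B-C-D-E), so the interval is some kind of fifth.
Counting semitones, Ab4→Eb5 is 7, which is the perfect fifth.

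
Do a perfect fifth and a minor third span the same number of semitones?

No

A perfect fifth spans 7 semitones; a minor third spans 3 semitones. They differ by 4.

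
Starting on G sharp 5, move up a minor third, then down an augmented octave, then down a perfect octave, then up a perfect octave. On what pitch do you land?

B flat 4

Up a minor third from G#5: B5 (3 semitones up).
Down an augmented octave from B5: Bb4 (13 semitones down).
Down a perfect octave from Bb4: Bb3 (12 semitones down).
A perfect octave up from Bb3 is Bb4.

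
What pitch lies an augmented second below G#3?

Counting two letter names down from G lands on F.
Moving 3 semitones down from G#3 (the size of an augmented second) reaches F3.

F3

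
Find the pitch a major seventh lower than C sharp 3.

D 2

Seven letter names down from C: D.
Moving 11 semitones down from C#3 (the size of a major seventh) reaches D2.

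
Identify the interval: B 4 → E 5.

perfect fourth

B to E spans four letter names (B-C-D-E) — that makes it a fourth of some quality.
B4 to E5 is 5 semitones, matching the perfect fourth exactly, so the quality is perfect.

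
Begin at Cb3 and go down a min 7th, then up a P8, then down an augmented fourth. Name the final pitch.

Abb2

A minor seventh down from Cb3 is Db2.
Db2 up a perfect octave → Db3 (12 semitones).
Db3 down an augmented fourth → Abb2 (6 semitones).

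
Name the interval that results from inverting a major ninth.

minor seventh

First reduce the compound major ninth to its simple form, a major second.
The rule of nine gives the new number: 9 − 2 = 7, so a second becomes a seventh.
And major becomes minor under inversion, so we get a minor seventh.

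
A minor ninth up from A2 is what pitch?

Counting two letter names plus an octave up from A lands on B.
Moving 13 semitones up from A2 (the size of a minor ninth) reaches Bb3.

Bb3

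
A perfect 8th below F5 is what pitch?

An octave keeps the letter name F, an octave down from F.
A perfect octave is 12 semitones; 12 semitones down from F5 gives F4.

F4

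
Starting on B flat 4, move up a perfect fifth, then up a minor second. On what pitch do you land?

Bb4 up a perfect fifth → F5 (7 semitones).
F5 up a minor second → Gb5 (1 semitone).

G flat 5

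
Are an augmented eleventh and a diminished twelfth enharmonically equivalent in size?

An augmented eleventh spans 18 semitones, and a diminished twelfth also spans 18 semitones — they're enharmonic.

Yes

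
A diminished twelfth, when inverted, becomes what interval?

First reduce the compound diminished twelfth to its simple form, a diminished fifth.
Interval numbers invert to sum to nine: 5 + 4 = 9, so a fifth inverts to a fourth.
And diminished becomes augmented under inversion, so we get an augmented fourth.

A4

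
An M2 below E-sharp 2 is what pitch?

Counting two letter names down from E lands on D.
A major second is 2 semitones; 2 semitones down from E#2 gives D#2.

D-sharp 2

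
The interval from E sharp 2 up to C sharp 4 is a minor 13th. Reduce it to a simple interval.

Each octave removed subtracts seven from the number: 13 − 7 = 6.
Quality carries through unchanged, so the simple form is a minor sixth.

m6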